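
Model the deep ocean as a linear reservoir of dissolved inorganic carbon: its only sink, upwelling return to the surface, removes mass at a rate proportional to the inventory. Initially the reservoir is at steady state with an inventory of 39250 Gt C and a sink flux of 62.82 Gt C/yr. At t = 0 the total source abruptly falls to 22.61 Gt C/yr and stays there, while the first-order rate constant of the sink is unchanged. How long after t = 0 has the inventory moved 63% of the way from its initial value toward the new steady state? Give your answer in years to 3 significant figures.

621 yr

τ = M₀/F₀ = 39250/62.82 = 624.8 yr.
The remaining gap fraction is e^(−t/τ); 63% covered ⇒ e^(−t/τ) = 0.370.
t = −τ ln(0.370) = 624.8 × 0.9943 = 621.2 yr.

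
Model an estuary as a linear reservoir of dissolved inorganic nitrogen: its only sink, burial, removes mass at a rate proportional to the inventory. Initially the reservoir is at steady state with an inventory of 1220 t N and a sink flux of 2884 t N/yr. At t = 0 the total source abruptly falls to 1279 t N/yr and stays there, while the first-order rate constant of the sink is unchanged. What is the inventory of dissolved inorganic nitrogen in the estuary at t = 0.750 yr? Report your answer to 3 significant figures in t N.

The sink rate constant is k = F₀/M₀ = 2884/1220 = 2.364 yr⁻¹.
Solving dM/dt = F₁ − kM with M(0) = M₀ gives M(t) = F₁/k + (M₀ − F₁/k)·e^(−kt).
F₁/k = 1279/2.364 = 541.05 t N; kt = 2.364 × 0.750 = 1.773, e^(−kt) = 0.1698.
M(0.750) = 541.05 + (1220 − 541.05) × 0.1698 = 541.05 + 115.3 = 656.35 t N.

656 t N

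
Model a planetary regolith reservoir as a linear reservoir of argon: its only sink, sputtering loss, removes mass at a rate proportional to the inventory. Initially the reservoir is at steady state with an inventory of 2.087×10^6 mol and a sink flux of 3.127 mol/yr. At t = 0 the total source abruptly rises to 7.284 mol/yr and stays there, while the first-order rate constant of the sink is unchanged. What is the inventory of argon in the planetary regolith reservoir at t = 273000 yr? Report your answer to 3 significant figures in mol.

3.02×10^6 mol

τ = M₀/F₀ = 2.087×10^6/3.127 = 667400 yr; rate constant k = 1/τ.
New steady state M_∞ = F₁/k = F₁·τ = 7.284 × 667400 = 4.8614×10^6 mol.
M(t) = M_∞ + (M₀ − M_∞)·e^(−t/τ); t/τ = 273000/667400 = 0.4090, so e^(−t/τ) = 0.6643.
M(t) = 4.8614×10^6 − 2.774×10^6 × 0.6643 = 3.0184×10^6 mol.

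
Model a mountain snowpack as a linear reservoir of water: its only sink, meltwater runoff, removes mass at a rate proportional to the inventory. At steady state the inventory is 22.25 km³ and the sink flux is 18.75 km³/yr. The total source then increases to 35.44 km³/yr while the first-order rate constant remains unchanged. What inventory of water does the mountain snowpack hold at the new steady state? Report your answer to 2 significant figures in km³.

Rate constant k = F/M = 18.75 / 22.25 = 0.8427 yr⁻¹.
At the new steady state, source = k·M_new ⇒ M_new = 35.44 / 0.8427 = 42.06 km³.
(Equivalently M_new = M × F_new/F_old = 22.25 × 35.44/18.75.)

42 km³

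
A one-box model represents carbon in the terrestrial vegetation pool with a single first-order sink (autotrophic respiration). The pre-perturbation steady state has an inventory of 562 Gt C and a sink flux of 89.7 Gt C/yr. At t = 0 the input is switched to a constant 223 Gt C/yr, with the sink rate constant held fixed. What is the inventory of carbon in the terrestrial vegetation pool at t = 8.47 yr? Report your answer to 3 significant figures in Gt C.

The sink rate constant is k = F₀/M₀ = 89.7/562 = 0.1596 yr⁻¹.
Solving dM/dt = F₁ − kM with M(0) = M₀ gives M(t) = F₁/k + (M₀ − F₁/k)·e^(−kt).
F₁/k = 223/0.1596 = 1397.2 Gt C; kt = 0.1596 × 8.47 = 1.352, e^(−kt) = 0.2588.
M(8.47) = 1397.2 + (562 − 1397.2) × 0.2588 = 1397.2 − 216.1 = 1181.1 Gt C.

1180 Gt C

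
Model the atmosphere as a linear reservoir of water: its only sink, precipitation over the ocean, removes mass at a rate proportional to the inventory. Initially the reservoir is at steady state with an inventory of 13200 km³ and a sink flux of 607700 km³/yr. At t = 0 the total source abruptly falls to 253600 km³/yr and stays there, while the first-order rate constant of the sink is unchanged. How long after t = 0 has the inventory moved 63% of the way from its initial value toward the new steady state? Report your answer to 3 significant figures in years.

τ = M₀/F₀ = 13200/607700 = 0.02172 yr.
The remaining gap fraction is e^(−t/τ); 63% covered ⇒ e^(−t/τ) = 0.370.
t = −τ ln(0.370) = 0.02172 × 0.9943 = 0.02160 yr.

0.0216 yr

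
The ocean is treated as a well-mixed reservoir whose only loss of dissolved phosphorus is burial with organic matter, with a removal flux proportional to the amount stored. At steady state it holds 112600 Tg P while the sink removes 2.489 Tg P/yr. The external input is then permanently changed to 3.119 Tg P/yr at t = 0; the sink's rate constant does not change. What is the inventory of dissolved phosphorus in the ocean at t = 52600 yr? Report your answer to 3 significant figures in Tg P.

Residence time τ = M₀/F₀ = 45240 yr. The eventual steady state is M_∞ = M₀·(F₁/F₀) = 112600 × 3.119/2.489 = 141100 Tg P.
The anomaly ΔM(t) = M(t) − M_∞ decays as ΔM₀·e^(−t/τ) with ΔM₀ = 112600 − 141100 = −28500 Tg P.
At t = 52600 yr, e^(−t/τ) = e^(−1.163) = 0.3126, so ΔM = −8910 Tg P and M = 141100 − 8910 = 132190 Tg P.

132000 Tg P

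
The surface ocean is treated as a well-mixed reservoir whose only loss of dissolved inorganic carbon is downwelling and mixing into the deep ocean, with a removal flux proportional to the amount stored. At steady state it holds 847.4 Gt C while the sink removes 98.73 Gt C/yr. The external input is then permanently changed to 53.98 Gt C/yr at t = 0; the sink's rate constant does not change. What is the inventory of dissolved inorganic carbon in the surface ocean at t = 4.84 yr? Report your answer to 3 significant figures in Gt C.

The sink rate constant is k = F₀/M₀ = 98.73/847.4 = 0.1165 yr⁻¹.
Solving dM/dt = F₁ − kM with M(0) = M₀ gives M(t) = F₁/k + (M₀ − F₁/k)·e^(−kt).
F₁/k = 53.98/0.1165 = 463.31 Gt C; kt = 0.1165 × 4.84 = 0.5639, e^(−kt) = 0.5690.
M(4.84) = 463.31 + (847.4 − 463.31) × 0.5690 = 463.31 + 218.5 = 681.85 Gt C.

682 Gt C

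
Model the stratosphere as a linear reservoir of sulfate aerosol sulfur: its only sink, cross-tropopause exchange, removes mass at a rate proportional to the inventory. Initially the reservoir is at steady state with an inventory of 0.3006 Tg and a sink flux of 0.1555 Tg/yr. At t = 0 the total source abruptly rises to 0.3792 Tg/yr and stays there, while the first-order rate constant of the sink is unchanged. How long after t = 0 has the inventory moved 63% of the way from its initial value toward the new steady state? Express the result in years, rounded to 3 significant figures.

τ = M₀/F₀ = 0.3006/0.1555 = 1.933 yr.
The remaining gap fraction is e^(−t/τ); 63% covered ⇒ e^(−t/τ) = 0.370.
t = −τ ln(0.370) = 1.933 × 0.9943 = 1.922 yr.

1.92 yr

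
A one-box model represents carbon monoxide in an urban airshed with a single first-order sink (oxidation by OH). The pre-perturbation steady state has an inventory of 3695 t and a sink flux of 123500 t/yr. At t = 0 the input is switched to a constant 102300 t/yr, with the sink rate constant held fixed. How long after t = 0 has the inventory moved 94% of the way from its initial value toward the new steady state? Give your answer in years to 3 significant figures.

0.0842 yr

τ = M₀/F₀ = 3695/123500 = 0.02992 yr.
The remaining gap fraction is e^(−t/τ); 94% covered ⇒ e^(−t/τ) = 0.0600.
t = −τ ln(0.0600) = 0.02992 × 2.813 = 0.08417 yr.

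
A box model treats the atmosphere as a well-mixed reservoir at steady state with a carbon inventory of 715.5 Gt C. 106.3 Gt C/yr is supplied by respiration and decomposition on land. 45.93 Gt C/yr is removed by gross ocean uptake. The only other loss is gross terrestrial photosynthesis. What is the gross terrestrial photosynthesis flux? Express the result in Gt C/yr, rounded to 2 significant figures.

60 Gt C/yr

At steady state ΣF_in = ΣF_out.
ΣF_in = 106.30 Gt C/yr.
Gross terrestrial photosynthesis flux = ΣF_in − (45.93) = 106.30 − 45.93 = 60.37 Gt C/yr.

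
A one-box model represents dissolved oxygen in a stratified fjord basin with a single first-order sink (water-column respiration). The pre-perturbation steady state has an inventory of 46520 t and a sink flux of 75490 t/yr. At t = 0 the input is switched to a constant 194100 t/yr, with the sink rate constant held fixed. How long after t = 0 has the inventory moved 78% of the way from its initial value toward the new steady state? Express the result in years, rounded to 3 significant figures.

τ = M₀/F₀ = 46520/75490 = 0.6162 yr.
The remaining gap fraction is e^(−t/τ); 78% covered ⇒ e^(−t/τ) = 0.220.
t = −τ ln(0.220) = 0.6162 × 1.514 = 0.9331 yr.

0.933 yr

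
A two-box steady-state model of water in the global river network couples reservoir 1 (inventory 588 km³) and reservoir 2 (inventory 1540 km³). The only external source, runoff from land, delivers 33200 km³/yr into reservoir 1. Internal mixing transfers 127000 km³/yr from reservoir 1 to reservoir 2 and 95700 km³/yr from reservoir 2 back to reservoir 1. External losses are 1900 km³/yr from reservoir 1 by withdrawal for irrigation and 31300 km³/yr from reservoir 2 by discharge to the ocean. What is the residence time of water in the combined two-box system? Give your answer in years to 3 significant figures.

0.0641 yr

Residence time in the combined system uses the total inventory and the total *external* removal — internal exchanges between the two boxes cancel.
M_total = 588 + 1540 = 2128.0 km³.
ΣF_external_out = 1900 + 31300 = 33200 km³/yr.
τ = M_total / ΣF_ext = 2128.0 / 33200 = 0.06410 yr.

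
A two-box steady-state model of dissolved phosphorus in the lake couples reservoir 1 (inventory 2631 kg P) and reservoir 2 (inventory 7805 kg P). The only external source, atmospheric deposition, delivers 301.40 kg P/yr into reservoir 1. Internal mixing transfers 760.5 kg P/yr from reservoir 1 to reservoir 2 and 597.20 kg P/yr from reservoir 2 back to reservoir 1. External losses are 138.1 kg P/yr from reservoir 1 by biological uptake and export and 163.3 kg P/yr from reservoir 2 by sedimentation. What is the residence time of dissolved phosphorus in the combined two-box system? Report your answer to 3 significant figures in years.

34.6 yr

For the system as a whole, the A↔B exchange is internal and contributes nothing to the throughput; only the external sinks remove mass.
M_total = 2631 + 7805 = 10436 kg P.
ΣF_external_out = 138.1 + 163.3 = 301.40 kg P/yr.
τ = M_total / ΣF_ext = 10436 / 301.40 = 34.63 yr.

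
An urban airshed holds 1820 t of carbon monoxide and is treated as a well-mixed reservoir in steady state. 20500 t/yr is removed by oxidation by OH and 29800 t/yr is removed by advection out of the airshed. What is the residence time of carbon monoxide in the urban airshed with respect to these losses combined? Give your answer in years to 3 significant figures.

Total removal = 20500 + 29800 = 50300 t/yr.
τ = M / ΣF_out = 1820 / 50300 = 0.03618 yr.

0.0362 yr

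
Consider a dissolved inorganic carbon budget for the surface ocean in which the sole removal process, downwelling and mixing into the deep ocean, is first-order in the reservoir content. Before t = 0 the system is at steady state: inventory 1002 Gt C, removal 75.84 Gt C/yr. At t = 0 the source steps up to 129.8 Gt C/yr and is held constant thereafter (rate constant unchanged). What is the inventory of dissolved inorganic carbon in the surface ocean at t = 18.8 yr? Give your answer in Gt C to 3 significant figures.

Residence time τ = M₀/F₀ = 13.21 yr. The eventual steady state is M_∞ = M₀·(F₁/F₀) = 1002 × 129.8/75.84 = 1714.9 Gt C.
The anomaly ΔM(t) = M(t) − M_∞ decays as ΔM₀·e^(−t/τ) with ΔM₀ = 1002 − 1714.9 = −712.9 Gt C.
At t = 18.8 yr, e^(−t/τ) = e^(−1.423) = 0.2410, so ΔM = −171.8 Gt C and M = 1714.9 − 171.8 = 1543.1 Gt C.

1540 Gt C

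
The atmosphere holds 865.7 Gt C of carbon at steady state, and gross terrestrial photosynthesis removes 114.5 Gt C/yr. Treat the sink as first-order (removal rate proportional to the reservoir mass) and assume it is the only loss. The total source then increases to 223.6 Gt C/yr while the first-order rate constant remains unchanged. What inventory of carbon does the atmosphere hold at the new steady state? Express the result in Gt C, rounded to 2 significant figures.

1700 Gt C

Rate constant k = F/M = 114.5 / 865.7 = 0.1323 yr⁻¹.
At the new steady state, source = k·M_new ⇒ M_new = 223.6 / 0.1323 = 1691 Gt C.
(Equivalently M_new = M × F_new/F_old = 865.7 × 223.6/114.5.)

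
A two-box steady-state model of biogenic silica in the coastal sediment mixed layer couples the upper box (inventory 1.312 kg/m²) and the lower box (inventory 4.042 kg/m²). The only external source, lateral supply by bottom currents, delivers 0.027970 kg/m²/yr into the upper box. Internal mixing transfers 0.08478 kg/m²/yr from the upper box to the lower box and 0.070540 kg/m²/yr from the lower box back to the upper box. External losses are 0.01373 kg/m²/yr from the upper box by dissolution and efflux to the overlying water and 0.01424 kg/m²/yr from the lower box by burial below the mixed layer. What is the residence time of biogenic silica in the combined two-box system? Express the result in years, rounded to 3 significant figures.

191 yr

For the system as a whole, the A↔B exchange is internal and contributes nothing to the throughput; only the external sinks remove mass.
M_total = 1.312 + 4.042 = 5.3540 kg/m².
ΣF_external_out = 0.01373 + 0.01424 = 0.027970 kg/m²/yr.
τ = M_total / ΣF_ext = 5.3540 / 0.027970 = 191.4 yr.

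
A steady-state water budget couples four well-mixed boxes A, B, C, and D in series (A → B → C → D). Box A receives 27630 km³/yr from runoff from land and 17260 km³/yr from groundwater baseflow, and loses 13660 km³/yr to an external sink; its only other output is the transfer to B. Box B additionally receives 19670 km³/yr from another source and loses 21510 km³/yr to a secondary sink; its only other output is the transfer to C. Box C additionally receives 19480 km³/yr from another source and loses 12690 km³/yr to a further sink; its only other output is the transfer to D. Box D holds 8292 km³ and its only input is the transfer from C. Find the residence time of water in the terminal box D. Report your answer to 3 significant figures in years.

0.229 yr

Box A: F(A→B) = (27630 + 17260) − 13660 = 31230 km³/yr.
Box B: F(B→C) = (31230 + 19670) − 21510 = 29390 km³/yr.
Box C: F(C→D) = (29390 + 19480) − 12690 = 36180 km³/yr.
Box D throughput = its input = 36180 km³/yr; τ = 8292 / 36180 = 0.2292 yr.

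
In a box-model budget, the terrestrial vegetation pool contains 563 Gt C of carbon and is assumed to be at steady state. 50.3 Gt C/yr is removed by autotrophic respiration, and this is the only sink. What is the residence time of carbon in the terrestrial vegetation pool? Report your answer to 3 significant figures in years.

τ = M / F = 563 / 50.3 = 11.19 yr.

11.2 yr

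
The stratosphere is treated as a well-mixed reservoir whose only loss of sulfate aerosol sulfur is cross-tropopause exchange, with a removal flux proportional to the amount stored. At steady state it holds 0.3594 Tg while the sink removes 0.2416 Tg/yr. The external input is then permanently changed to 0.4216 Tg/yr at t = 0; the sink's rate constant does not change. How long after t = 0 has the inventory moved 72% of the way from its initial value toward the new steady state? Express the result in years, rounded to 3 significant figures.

1.89 yr

τ = M₀/F₀ = 0.3594/0.2416 = 1.488 yr.
The remaining gap fraction is e^(−t/τ); 72% covered ⇒ e^(−t/τ) = 0.280.
t = −τ ln(0.280) = 1.488 × 1.273 = 1.894 yr.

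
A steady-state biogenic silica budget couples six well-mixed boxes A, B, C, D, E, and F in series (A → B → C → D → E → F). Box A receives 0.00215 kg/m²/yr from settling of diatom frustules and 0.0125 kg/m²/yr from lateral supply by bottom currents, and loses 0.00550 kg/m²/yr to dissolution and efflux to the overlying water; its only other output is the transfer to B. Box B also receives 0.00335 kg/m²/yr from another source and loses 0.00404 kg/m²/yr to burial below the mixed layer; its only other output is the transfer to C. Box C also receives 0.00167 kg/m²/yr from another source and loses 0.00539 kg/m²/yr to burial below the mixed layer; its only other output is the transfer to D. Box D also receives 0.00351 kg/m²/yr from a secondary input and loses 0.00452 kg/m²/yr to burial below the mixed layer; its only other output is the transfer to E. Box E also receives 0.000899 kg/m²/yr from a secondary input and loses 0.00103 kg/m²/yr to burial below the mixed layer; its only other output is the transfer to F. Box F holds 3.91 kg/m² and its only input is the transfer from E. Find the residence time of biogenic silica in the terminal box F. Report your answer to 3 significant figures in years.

1090 yr

Box A: F(A→B) = (0.00215 + 0.0125) − 0.00550 = 0.0091500 kg/m²/yr.
Box B: F(B→C) = (0.0091500 + 0.00335) − 0.00404 = 0.0084600 kg/m²/yr.
Box C: F(C→D) = (0.0084600 + 0.00167) − 0.00539 = 0.0047400 kg/m²/yr.
Box D: F(D→E) = (0.0047400 + 0.00351) − 0.00452 = 0.0037300 kg/m²/yr.
Box E: F(E→F) = (0.0037300 + 0.000899) − 0.00103 = 0.0035990 kg/m²/yr.
Box F throughput = its input = 0.0035990 kg/m²/yr; τ = 3.91 / 0.0035990 = 1086 yr.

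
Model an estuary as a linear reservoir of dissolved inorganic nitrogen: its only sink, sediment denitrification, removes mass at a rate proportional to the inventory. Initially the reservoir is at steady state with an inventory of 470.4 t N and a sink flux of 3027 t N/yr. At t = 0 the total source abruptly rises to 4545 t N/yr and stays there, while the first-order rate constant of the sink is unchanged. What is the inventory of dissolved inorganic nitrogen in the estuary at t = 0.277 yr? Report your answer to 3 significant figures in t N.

The sink rate constant is k = F₀/M₀ = 3027/470.4 = 6.435 yr⁻¹.
Solving dM/dt = F₁ − kM with M(0) = M₀ gives M(t) = F₁/k + (M₀ − F₁/k)·e^(−kt).
F₁/k = 4545/6.435 = 706.30 t N; kt = 6.435 × 0.277 = 1.782, e^(−kt) = 0.1682.
M(0.277) = 706.30 + (470.4 − 706.30) × 0.1682 = 706.30 − 39.68 = 666.62 t N.

667 t N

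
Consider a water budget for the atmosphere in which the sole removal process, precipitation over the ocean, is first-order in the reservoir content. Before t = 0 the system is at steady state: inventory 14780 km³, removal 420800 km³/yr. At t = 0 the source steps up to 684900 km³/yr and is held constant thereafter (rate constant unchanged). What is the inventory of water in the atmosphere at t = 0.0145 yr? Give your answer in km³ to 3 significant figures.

17900 km³

Residence time τ = M₀/F₀ = 0.03512 yr. The eventual steady state is M_∞ = M₀·(F₁/F₀) = 14780 × 684900/420800 = 24056 km³.
The anomaly ΔM(t) = M(t) − M_∞ decays as ΔM₀·e^(−t/τ) with ΔM₀ = 14780 − 24056 = −9276 km³.
At t = 0.0145 yr, e^(−t/τ) = e^(−0.4128) = 0.6618, so ΔM = −6139 km³ and M = 24056 − 6139 = 17917 km³.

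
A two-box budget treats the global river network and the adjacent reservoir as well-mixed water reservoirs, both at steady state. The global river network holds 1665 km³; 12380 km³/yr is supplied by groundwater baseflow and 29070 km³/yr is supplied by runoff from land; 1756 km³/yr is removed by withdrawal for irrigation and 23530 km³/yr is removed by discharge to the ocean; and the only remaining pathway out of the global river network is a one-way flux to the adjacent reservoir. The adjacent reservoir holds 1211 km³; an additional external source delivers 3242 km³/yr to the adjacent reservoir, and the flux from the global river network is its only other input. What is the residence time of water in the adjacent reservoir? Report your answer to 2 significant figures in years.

Balance the global river network: ΣF_in = 12380 + 29070 = 41450 km³/yr.
Flux to the adjacent reservoir = ΣF_in − (1756 + 23530) = 16164 km³/yr.
Total input to the adjacent reservoir = 16164 + 3242 = 19406 km³/yr; at steady state this equals its total output.
τ = M / F = 1211 / 19406 = 0.06240 yr.

0.062 yr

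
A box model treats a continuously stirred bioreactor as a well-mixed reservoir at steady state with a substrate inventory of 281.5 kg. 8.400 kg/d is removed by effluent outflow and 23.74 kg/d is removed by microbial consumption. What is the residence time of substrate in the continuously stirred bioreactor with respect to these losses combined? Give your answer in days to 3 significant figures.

8.76 d

Total removal = 8.400 + 23.74 = 32.140 kg/d.
τ = M / ΣF_out = 281.5 / 32.140 = 8.759 d.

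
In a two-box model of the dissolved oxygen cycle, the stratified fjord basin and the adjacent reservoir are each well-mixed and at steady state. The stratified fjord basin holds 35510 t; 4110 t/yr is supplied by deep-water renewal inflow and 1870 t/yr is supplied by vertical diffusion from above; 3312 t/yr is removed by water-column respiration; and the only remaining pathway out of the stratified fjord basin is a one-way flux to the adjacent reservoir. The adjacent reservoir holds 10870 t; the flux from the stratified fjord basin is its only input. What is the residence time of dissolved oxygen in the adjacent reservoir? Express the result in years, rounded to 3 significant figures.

4.07 yr

Balance the stratified fjord basin: ΣF_in = 4110 + 1870 = 5980.0 t/yr.
Flux to the adjacent reservoir = ΣF_in − (3312) = 2668.0 t/yr.
At steady state the output of the adjacent reservoir equals its input, 2668.0 t/yr.
τ = M / F = 10870 / 2668.0 = 4.074 yr.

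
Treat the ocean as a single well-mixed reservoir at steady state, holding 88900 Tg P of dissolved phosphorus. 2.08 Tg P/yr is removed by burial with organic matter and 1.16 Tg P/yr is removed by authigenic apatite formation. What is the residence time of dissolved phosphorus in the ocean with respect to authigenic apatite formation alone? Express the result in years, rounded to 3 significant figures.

76600 yr

Residence time with respect to a single sink: τ = M / F_sink.
τ = 88900 / 1.16 = 76640 yr.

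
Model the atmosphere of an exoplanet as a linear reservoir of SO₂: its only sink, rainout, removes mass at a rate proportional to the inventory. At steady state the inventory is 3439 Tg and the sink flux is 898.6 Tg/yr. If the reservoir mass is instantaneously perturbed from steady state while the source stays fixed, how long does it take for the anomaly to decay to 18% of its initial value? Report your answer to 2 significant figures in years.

6.6 yr

For a linear reservoir the anomaly decays as exp(−t/τ) with τ = M/F = 3439/898.6 = 3.827 yr.
exp(−t/τ) = 0.18 ⇒ t = −τ ln(0.18) = 3.827 × 1.715 = 6.563 yr.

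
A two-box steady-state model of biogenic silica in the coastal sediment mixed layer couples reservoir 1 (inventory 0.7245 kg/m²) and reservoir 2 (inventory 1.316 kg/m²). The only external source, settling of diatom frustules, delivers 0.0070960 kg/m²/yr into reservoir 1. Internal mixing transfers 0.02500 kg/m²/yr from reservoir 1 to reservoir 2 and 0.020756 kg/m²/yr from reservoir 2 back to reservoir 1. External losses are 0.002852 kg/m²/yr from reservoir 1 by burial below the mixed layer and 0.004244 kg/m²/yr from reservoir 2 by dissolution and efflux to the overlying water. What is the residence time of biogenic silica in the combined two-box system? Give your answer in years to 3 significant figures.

Residence time in the combined system uses the total inventory and the total *external* removal — internal exchanges between the two boxes cancel.
M_total = 0.7245 + 1.316 = 2.0405 kg/m².
ΣF_external_out = 0.002852 + 0.004244 = 0.0070960 kg/m²/yr.
τ = M_total / ΣF_ext = 2.0405 / 0.0070960 = 287.6 yr.

288 yr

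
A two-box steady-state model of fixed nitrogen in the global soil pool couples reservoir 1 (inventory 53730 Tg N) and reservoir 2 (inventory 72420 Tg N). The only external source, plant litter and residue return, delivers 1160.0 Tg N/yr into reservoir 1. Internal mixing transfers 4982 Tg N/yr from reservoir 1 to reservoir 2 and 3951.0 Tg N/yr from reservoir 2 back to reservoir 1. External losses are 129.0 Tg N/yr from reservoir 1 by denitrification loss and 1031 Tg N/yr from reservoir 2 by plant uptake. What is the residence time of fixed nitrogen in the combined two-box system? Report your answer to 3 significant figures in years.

Residence time in the combined system uses the total inventory and the total *external* removal — internal exchanges between the two boxes cancel.
M_total = 53730 + 72420 = 126150 Tg N.
ΣF_external_out = 129.0 + 1031 = 1160.0 Tg N/yr.
τ = M_total / ΣF_ext = 126150 / 1160.0 = 108.8 yr.

109 yr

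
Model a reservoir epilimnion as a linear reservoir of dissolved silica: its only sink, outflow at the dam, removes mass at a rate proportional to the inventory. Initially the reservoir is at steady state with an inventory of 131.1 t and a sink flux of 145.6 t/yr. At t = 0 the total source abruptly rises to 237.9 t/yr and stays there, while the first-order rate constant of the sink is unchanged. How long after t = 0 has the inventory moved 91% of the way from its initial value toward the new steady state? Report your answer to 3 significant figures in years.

τ = M₀/F₀ = 131.1/145.6 = 0.9004 yr.
The remaining gap fraction is e^(−t/τ); 91% covered ⇒ e^(−t/τ) = 0.0900.
t = −τ ln(0.0900) = 0.9004 × 2.408 = 2.168 yr.

2.17 yr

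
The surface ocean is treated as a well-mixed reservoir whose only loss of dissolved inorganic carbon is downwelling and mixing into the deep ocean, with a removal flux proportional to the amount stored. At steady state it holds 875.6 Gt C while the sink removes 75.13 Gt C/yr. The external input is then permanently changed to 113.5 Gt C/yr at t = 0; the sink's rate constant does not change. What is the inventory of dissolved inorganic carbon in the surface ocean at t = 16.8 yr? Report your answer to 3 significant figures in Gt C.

τ = M₀/F₀ = 875.6/75.13 = 11.65 yr; rate constant k = 1/τ.
New steady state M_∞ = F₁/k = F₁·τ = 113.5 × 11.65 = 1322.8 Gt C.
M(t) = M_∞ + (M₀ − M_∞)·e^(−t/τ); t/τ = 16.8/11.65 = 1.442, so e^(−t/τ) = 0.2366.
M(t) = 1322.8 − 447.2 × 0.2366 = 1217.0 Gt C.

1220 Gt C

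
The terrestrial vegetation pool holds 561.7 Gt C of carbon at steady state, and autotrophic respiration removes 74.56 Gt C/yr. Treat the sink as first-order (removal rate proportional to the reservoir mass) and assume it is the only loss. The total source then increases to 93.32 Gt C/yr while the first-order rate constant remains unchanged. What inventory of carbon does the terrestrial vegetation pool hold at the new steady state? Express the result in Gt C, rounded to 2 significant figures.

Rate constant k = F/M = 74.56 / 561.7 = 0.1327 yr⁻¹.
At the new steady state, source = k·M_new ⇒ M_new = 93.32 / 0.1327 = 703.0 Gt C.
(Equivalently M_new = M × F_new/F_old = 561.7 × 93.32/74.56.)

700 Gt C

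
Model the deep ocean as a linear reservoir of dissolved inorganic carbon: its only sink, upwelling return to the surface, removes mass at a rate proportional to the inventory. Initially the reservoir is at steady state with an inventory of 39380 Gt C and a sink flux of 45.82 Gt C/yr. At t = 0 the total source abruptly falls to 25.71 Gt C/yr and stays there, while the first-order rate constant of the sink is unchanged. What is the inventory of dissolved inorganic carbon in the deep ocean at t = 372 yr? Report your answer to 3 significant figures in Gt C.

33300 Gt C

τ = M₀/F₀ = 39380/45.82 = 859.5 yr; rate constant k = 1/τ.
New steady state M_∞ = F₁/k = F₁·τ = 25.71 × 859.5 = 22096 Gt C.
M(t) = M_∞ + (M₀ − M_∞)·e^(−t/τ); t/τ = 372/859.5 = 0.4328, so e^(−t/τ) = 0.6487.
M(t) = 22096 + 17280 × 0.6487 = 33308 Gt C.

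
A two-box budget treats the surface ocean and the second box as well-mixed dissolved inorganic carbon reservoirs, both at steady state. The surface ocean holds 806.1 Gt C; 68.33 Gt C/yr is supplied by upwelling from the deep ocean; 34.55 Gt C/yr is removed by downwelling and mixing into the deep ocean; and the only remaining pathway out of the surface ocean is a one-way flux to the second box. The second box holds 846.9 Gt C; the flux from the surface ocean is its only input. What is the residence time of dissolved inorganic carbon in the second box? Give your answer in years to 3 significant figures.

25.1 yr

Balance the surface ocean: ΣF_in = 68.330 Gt C/yr.
Flux to the second box = ΣF_in − (34.55) = 33.780 Gt C/yr.
At steady state the output of the second box equals its input, 33.780 Gt C/yr.
τ = M / F = 846.9 / 33.780 = 25.07 yr.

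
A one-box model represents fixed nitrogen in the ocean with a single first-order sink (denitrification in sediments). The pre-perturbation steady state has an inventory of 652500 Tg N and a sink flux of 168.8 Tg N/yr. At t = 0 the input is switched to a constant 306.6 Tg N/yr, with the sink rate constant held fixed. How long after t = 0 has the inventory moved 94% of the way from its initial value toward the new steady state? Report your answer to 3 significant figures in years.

10900 yr

τ = M₀/F₀ = 652500/168.8 = 3866 yr.
The remaining gap fraction is e^(−t/τ); 94% covered ⇒ e^(−t/τ) = 0.0600.
t = −τ ln(0.0600) = 3866 × 2.813 = 10880 yr.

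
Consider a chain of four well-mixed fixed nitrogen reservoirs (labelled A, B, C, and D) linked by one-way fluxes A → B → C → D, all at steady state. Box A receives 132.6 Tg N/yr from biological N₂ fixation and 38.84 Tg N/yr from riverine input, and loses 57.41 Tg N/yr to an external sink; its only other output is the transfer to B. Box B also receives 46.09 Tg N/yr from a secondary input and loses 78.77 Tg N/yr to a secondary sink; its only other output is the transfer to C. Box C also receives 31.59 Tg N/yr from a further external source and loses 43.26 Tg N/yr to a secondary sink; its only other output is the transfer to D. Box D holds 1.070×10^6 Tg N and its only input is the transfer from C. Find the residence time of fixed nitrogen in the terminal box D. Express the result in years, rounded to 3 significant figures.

15400 yr

Box A: F(A→B) = (132.6 + 38.84) − 57.41 = 114.03 Tg N/yr.
Box B: F(B→C) = (114.03 + 46.09) − 78.77 = 81.350 Tg N/yr.
Box C: F(C→D) = (81.350 + 31.59) − 43.26 = 69.680 Tg N/yr.
Box D throughput = its input = 69.680 Tg N/yr; τ = 1.070×10^6 / 69.680 = 15360 yr.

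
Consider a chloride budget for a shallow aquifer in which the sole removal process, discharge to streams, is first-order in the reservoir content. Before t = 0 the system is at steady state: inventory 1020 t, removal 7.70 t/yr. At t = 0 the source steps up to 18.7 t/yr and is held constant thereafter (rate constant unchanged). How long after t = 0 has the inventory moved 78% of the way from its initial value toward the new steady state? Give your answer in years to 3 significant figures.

τ = M₀/F₀ = 1020/7.70 = 132.5 yr.
The remaining gap fraction is e^(−t/τ); 78% covered ⇒ e^(−t/τ) = 0.220.
t = −τ ln(0.220) = 132.5 × 1.514 = 200.6 yr.

201 yr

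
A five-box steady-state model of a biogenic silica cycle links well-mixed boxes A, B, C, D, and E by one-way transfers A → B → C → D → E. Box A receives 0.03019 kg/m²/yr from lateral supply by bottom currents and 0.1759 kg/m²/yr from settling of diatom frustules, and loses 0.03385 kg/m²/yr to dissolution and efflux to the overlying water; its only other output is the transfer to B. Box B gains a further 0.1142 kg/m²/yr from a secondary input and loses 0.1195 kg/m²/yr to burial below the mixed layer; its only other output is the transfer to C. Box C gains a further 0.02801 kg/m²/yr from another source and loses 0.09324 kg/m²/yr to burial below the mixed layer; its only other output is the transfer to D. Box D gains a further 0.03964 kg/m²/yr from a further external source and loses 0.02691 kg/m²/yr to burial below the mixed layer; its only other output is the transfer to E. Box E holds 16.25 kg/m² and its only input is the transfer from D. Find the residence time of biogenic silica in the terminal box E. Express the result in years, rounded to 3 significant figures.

142 yr

Box A: F(A→B) = (0.03019 + 0.1759) − 0.03385 = 0.17224 kg/m²/yr.
Box B: F(B→C) = (0.17224 + 0.1142) − 0.1195 = 0.16694 kg/m²/yr.
Box C: F(C→D) = (0.16694 + 0.02801) − 0.09324 = 0.10171 kg/m²/yr.
Box D: F(D→E) = (0.10171 + 0.03964) − 0.02691 = 0.11444 kg/m²/yr.
Box E throughput = its input = 0.11444 kg/m²/yr; τ = 16.25 / 0.11444 = 142.0 yr.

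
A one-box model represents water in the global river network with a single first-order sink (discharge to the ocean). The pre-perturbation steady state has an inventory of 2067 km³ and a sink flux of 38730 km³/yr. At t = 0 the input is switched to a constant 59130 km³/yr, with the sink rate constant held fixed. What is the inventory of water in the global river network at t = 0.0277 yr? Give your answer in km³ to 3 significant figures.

τ = M₀/F₀ = 2067/38730 = 0.05337 yr; rate constant k = 1/τ.
New steady state M_∞ = F₁/k = F₁·τ = 59130 × 0.05337 = 3155.7 km³.
M(t) = M_∞ + (M₀ − M_∞)·e^(−t/τ); t/τ = 0.0277/0.05337 = 0.5190, so e^(−t/τ) = 0.5951.
M(t) = 3155.7 − 1089 × 0.5951 = 2507.8 km³.

2510 km³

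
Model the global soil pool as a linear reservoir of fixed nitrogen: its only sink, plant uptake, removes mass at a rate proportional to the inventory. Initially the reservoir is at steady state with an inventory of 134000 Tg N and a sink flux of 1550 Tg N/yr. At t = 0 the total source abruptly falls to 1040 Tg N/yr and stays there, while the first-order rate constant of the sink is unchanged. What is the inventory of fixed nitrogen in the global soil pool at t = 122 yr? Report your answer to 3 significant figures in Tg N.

101000 Tg N

Residence time τ = M₀/F₀ = 86.45 yr. The eventual steady state is M_∞ = M₀·(F₁/F₀) = 134000 × 1040/1550 = 89910 Tg N.
The anomaly ΔM(t) = M(t) − M_∞ decays as ΔM₀·e^(−t/τ) with ΔM₀ = 134000 − 89910 = 44090 Tg N.
At t = 122 yr, e^(−t/τ) = e^(−1.411) = 0.2439, so ΔM = 10750 Tg N and M = 89910 + 10750 = 100660 Tg N.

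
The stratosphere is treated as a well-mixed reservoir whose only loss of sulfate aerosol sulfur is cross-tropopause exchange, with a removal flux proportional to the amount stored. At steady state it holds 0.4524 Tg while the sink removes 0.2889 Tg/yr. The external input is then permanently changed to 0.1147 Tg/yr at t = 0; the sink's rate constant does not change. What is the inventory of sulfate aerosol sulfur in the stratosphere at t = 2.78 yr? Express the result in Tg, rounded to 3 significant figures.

The sink rate constant is k = F₀/M₀ = 0.2889/0.4524 = 0.6386 yr⁻¹.
Solving dM/dt = F₁ − kM with M(0) = M₀ gives M(t) = F₁/k + (M₀ − F₁/k)·e^(−kt).
F₁/k = 0.1147/0.6386 = 0.17961 Tg; kt = 0.6386 × 2.78 = 1.775, e^(−kt) = 0.1694.
M(2.78) = 0.17961 + (0.4524 − 0.17961) × 0.1694 = 0.17961 + 0.04622 = 0.22583 Tg.

0.226 Tg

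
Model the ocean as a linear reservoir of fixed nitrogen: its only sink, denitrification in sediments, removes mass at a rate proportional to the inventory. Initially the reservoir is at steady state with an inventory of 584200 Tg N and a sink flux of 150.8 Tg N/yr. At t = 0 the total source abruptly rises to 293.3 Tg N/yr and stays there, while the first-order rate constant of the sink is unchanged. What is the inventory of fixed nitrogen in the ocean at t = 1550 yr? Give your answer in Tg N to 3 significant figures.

τ = M₀/F₀ = 584200/150.8 = 3874 yr; rate constant k = 1/τ.
New steady state M_∞ = F₁/k = F₁·τ = 293.3 × 3874 = 1.1362×10^6 Tg N.
M(t) = M_∞ + (M₀ − M_∞)·e^(−t/τ); t/τ = 1550/3874 = 0.4001, so e^(−t/τ) = 0.6703.
M(t) = 1.1362×10^6 − 552000 × 0.6703 = 766240 Tg N.

766000 Tg N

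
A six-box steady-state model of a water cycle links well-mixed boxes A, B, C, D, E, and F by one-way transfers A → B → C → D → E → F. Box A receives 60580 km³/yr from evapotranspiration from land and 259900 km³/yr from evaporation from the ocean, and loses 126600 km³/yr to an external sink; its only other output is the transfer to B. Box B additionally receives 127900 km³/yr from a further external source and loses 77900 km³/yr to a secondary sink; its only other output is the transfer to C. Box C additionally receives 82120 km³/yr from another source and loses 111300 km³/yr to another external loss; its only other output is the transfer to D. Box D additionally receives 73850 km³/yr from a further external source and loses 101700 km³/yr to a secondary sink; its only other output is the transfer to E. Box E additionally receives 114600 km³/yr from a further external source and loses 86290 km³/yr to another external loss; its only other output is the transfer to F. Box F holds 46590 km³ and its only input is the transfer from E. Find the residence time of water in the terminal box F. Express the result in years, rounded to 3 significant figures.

Box A: F(A→B) = (60580 + 259900) − 126600 = 193880 km³/yr.
Box B: F(B→C) = (193880 + 127900) − 77900 = 243880 km³/yr.
Box C: F(C→D) = (243880 + 82120) − 111300 = 214700 km³/yr.
Box D: F(D→E) = (214700 + 73850) − 101700 = 186850 km³/yr.
Box E: F(E→F) = (186850 + 114600) − 86290 = 215160 km³/yr.
Box F throughput = its input = 215160 km³/yr; τ = 46590 / 215160 = 0.2165 yr.

0.217 yr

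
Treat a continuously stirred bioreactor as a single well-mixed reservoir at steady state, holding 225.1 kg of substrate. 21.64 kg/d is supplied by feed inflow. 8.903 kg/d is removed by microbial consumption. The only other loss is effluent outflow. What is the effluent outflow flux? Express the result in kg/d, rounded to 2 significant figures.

At steady state ΣF_in = ΣF_out.
ΣF_in = 21.640 kg/d.
Effluent outflow flux = ΣF_in − (8.903) = 21.640 − 8.903 = 12.74 kg/d.

13 kg/d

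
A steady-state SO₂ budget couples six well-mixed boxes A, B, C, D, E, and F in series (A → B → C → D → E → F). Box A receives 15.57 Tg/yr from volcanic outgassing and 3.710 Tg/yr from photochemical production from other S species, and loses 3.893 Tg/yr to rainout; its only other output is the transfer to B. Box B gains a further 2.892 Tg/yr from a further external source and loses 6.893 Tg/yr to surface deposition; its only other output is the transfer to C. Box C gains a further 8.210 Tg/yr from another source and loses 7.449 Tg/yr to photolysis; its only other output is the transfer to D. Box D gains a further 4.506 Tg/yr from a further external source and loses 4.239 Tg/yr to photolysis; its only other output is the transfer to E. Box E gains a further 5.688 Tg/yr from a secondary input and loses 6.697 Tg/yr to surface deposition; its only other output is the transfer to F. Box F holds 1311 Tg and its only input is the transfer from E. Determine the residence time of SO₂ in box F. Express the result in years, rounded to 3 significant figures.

115 yr

Box A: F(A→B) = (15.57 + 3.710) − 3.893 = 15.387 Tg/yr.
Box B: F(B→C) = (15.387 + 2.892) − 6.893 = 11.386 Tg/yr.
Box C: F(C→D) = (11.386 + 8.210) − 7.449 = 12.147 Tg/yr.
Box D: F(D→E) = (12.147 + 4.506) − 4.239 = 12.414 Tg/yr.
Box E: F(E→F) = (12.414 + 5.688) − 6.697 = 11.405 Tg/yr.
Box F throughput = its input = 11.405 Tg/yr; τ = 1311 / 11.405 = 114.9 yr.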